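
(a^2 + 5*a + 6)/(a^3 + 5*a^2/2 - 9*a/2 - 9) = 2*(a + 2)/(2*a^2 - a - 6)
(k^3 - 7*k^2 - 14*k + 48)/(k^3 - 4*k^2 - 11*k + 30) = (k - 8)/(k - 5)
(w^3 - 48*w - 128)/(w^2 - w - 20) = (w^2 - 4*w - 32)/(w - 5)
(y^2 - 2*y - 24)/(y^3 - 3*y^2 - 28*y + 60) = (y + 4)/(y^2 + 3*y - 10)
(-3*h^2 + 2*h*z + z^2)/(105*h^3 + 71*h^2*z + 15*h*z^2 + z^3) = (-h + z)/(35*h^2 + 12*h*z + z^2)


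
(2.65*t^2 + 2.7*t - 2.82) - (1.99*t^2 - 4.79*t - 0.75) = 0.66*t^2 + 7.49*t - 2.07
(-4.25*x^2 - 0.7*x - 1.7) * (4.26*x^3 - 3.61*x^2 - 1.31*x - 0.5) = -18.105*x^5 + 12.3605*x^4 + 0.8525*x^3 + 9.179*x^2 + 2.577*x + 0.85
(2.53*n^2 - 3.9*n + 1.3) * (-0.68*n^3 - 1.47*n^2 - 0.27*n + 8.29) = -1.7204*n^5 - 1.0671*n^4 + 4.1659*n^3 + 20.1157*n^2 - 32.682*n + 10.777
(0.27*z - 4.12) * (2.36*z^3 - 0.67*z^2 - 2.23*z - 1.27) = 0.6372*z^4 - 9.9041*z^3 + 2.1583*z^2 + 8.8447*z + 5.2324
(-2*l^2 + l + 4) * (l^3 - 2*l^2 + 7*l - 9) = -2*l^5 + 5*l^4 - 12*l^3 + 17*l^2 + 19*l - 36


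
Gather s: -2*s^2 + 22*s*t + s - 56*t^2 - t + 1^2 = -2*s^2 + s*(22*t + 1) - 56*t^2 - t + 1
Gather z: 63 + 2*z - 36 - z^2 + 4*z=-z^2 + 6*z + 27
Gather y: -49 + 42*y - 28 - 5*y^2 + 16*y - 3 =-5*y^2 + 58*y - 80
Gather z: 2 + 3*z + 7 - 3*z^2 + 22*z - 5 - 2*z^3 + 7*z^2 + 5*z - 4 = -2*z^3 + 4*z^2 + 30*z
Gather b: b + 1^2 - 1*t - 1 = b - t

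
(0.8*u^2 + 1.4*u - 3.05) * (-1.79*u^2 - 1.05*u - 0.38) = -1.432*u^4 - 3.346*u^3 + 3.6855*u^2 + 2.6705*u + 1.159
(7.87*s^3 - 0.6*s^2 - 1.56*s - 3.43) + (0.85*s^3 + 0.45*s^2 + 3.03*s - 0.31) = 8.72*s^3 - 0.15*s^2 + 1.47*s - 3.74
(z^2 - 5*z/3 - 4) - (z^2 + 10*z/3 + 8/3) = -5*z - 20/3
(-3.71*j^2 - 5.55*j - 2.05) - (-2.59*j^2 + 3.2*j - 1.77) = -1.12*j^2 - 8.75*j - 0.28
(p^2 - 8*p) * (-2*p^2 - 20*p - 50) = -2*p^4 - 4*p^3 + 110*p^2 + 400*p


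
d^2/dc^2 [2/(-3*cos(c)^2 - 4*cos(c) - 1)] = 2*(36*sin(c)^4 - 22*sin(c)^2 - 49*cos(c) + 9*cos(3*c) - 40)/((cos(c) + 1)^3*(3*cos(c) + 1)^3)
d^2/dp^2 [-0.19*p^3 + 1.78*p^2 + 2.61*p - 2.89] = 3.56 - 1.14*p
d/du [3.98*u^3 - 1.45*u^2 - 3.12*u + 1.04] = 11.94*u^2 - 2.9*u - 3.12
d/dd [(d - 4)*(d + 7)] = 2*d + 3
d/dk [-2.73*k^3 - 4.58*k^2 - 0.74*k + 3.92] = -8.19*k^2 - 9.16*k - 0.74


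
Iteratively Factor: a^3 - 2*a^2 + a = (a)*(a^2 - 2*a + 1) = a*(a - 1)*(a - 1)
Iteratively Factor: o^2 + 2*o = (o + 2)*(o)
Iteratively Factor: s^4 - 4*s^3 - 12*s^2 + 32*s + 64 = (s + 2)*(s^3 - 6*s^2 + 32) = (s - 4)*(s + 2)*(s^2 - 2*s - 8) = (s - 4)*(s + 2)^2*(s - 4)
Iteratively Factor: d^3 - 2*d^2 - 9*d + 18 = (d + 3)*(d^2 - 5*d + 6) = (d - 2)*(d + 3)*(d - 3)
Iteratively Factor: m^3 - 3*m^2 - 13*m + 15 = (m - 1)*(m^2 - 2*m - 15) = (m - 1)*(m + 3)*(m - 5)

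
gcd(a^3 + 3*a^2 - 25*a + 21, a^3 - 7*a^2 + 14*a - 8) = a - 1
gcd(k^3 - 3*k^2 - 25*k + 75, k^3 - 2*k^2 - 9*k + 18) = k - 3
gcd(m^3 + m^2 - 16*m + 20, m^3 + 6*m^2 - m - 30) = m^2 + 3*m - 10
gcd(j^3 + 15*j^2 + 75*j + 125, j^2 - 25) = j + 5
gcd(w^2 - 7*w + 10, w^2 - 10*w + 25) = w - 5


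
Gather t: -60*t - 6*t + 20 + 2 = 22 - 66*t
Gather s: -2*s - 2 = -2*s - 2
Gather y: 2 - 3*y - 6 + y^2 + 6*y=y^2 + 3*y - 4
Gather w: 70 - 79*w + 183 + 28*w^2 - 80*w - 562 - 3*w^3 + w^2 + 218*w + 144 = -3*w^3 + 29*w^2 + 59*w - 165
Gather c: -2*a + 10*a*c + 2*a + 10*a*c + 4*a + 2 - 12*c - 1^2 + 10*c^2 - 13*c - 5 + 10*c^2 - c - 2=4*a + 20*c^2 + c*(20*a - 26) - 6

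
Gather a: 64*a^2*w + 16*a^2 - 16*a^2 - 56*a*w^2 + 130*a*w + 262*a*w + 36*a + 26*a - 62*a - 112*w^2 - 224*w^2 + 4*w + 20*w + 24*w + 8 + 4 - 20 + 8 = 64*a^2*w + a*(-56*w^2 + 392*w) - 336*w^2 + 48*w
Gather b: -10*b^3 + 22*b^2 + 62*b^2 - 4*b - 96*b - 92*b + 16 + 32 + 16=-10*b^3 + 84*b^2 - 192*b + 64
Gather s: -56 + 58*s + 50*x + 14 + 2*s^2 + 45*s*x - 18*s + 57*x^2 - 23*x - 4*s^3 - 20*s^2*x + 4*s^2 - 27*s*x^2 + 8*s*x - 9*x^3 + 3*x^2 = -4*s^3 + s^2*(6 - 20*x) + s*(-27*x^2 + 53*x + 40) - 9*x^3 + 60*x^2 + 27*x - 42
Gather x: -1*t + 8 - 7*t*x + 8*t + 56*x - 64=7*t + x*(56 - 7*t) - 56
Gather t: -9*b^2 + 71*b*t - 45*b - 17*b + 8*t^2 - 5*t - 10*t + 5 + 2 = -9*b^2 - 62*b + 8*t^2 + t*(71*b - 15) + 7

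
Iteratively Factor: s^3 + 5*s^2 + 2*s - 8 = (s + 2)*(s^2 + 3*s - 4) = (s + 2)*(s + 4)*(s - 1)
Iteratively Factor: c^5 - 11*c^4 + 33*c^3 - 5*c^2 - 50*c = (c - 5)*(c^4 - 6*c^3 + 3*c^2 + 10*c) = (c - 5)*(c + 1)*(c^3 - 7*c^2 + 10*c) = (c - 5)*(c - 2)*(c + 1)*(c^2 - 5*c) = (c - 5)^2*(c - 2)*(c + 1)*(c)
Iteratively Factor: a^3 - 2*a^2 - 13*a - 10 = (a + 1)*(a^2 - 3*a - 10) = (a - 5)*(a + 1)*(a + 2)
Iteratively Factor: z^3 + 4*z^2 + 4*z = (z + 2)*(z^2 + 2*z) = z*(z + 2)*(z + 2)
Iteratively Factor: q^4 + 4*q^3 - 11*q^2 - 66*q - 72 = (q + 3)*(q^3 + q^2 - 14*q - 24) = (q + 3)^2*(q^2 - 2*q - 8) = (q - 4)*(q + 3)^2*(q + 2)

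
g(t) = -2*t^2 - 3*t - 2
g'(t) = -4*t - 3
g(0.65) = -4.80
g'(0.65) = -5.60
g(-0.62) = -0.91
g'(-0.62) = -0.52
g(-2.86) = -9.78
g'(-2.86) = 8.44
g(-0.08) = -1.77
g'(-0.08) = -2.68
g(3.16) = -31.45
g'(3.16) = -15.64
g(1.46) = -10.64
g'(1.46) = -8.84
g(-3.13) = -12.20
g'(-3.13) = 9.52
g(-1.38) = -1.67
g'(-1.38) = 2.52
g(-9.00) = -137.00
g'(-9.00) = 33.00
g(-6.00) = -56.00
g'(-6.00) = 21.00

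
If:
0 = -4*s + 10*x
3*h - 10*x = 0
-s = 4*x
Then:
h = 0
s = 0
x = 0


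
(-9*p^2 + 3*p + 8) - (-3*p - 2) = -9*p^2 + 6*p + 10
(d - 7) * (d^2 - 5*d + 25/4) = d^3 - 12*d^2 + 165*d/4 - 175/4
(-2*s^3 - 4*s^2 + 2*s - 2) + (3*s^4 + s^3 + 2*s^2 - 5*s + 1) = 3*s^4 - s^3 - 2*s^2 - 3*s - 1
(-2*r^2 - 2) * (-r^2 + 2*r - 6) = 2*r^4 - 4*r^3 + 14*r^2 - 4*r + 12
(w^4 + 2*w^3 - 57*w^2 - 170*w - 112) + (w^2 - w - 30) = w^4 + 2*w^3 - 56*w^2 - 171*w - 142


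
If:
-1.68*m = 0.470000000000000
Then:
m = -0.28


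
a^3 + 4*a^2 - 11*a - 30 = (a - 3)*(a + 2)*(a + 5)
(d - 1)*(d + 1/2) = d^2 - d/2 - 1/2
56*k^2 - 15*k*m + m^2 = (-8*k + m)*(-7*k + m)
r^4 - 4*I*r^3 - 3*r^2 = r^2*(r - 3*I)*(r - I)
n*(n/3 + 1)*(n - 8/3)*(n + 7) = n^4/3 + 22*n^3/9 - 17*n^2/9 - 56*n/3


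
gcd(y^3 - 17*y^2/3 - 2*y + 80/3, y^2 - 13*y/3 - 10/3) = y - 5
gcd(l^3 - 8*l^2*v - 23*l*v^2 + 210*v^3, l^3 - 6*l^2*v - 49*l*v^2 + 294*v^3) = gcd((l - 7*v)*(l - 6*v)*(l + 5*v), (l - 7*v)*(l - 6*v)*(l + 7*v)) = l^2 - 13*l*v + 42*v^2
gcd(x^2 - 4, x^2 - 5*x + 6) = x - 2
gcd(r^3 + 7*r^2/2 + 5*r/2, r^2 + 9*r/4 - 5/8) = r + 5/2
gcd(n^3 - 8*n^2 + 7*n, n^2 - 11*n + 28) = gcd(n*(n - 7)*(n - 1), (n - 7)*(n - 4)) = n - 7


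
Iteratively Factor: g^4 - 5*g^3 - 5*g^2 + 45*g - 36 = (g - 1)*(g^3 - 4*g^2 - 9*g + 36) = (g - 3)*(g - 1)*(g^2 - g - 12) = (g - 4)*(g - 3)*(g - 1)*(g + 3)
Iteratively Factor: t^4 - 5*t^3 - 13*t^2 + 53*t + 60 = (t - 4)*(t^3 - t^2 - 17*t - 15) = (t - 4)*(t + 1)*(t^2 - 2*t - 15) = (t - 5)*(t - 4)*(t + 1)*(t + 3)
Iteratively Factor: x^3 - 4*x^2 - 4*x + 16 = (x - 2)*(x^2 - 2*x - 8) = (x - 4)*(x - 2)*(x + 2)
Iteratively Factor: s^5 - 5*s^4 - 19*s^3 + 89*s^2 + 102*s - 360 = (s - 2)*(s^4 - 3*s^3 - 25*s^2 + 39*s + 180) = (s - 4)*(s - 2)*(s^3 + s^2 - 21*s - 45) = (s - 4)*(s - 2)*(s + 3)*(s^2 - 2*s - 15) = (s - 5)*(s - 4)*(s - 2)*(s + 3)*(s + 3)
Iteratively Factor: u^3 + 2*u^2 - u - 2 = (u + 2)*(u^2 - 1) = (u - 1)*(u + 2)*(u + 1)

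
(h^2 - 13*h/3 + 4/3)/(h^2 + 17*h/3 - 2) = (h - 4)/(h + 6)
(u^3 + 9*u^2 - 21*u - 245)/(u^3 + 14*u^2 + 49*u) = (u - 5)/u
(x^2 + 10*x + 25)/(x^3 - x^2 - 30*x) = (x + 5)/(x*(x - 6))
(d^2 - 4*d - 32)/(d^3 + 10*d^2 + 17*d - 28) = (d - 8)/(d^2 + 6*d - 7)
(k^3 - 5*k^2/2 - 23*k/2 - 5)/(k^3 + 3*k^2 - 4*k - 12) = (k^2 - 9*k/2 - 5/2)/(k^2 + k - 6)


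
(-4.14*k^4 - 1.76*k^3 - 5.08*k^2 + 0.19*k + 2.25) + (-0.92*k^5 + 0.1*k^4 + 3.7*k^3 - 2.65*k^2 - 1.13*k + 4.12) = -0.92*k^5 - 4.04*k^4 + 1.94*k^3 - 7.73*k^2 - 0.94*k + 6.37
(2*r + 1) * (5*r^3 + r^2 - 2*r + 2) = 10*r^4 + 7*r^3 - 3*r^2 + 2*r + 2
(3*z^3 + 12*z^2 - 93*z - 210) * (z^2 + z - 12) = 3*z^5 + 15*z^4 - 117*z^3 - 447*z^2 + 906*z + 2520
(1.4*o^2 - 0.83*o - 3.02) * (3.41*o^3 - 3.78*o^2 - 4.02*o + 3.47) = 4.774*o^5 - 8.1223*o^4 - 12.7888*o^3 + 19.6102*o^2 + 9.2603*o - 10.4794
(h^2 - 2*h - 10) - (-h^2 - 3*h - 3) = 2*h^2 + h - 7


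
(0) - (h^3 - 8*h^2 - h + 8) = -h^3 + 8*h^2 + h - 8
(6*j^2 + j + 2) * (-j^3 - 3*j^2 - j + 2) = -6*j^5 - 19*j^4 - 11*j^3 + 5*j^2 + 4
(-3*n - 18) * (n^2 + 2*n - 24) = -3*n^3 - 24*n^2 + 36*n + 432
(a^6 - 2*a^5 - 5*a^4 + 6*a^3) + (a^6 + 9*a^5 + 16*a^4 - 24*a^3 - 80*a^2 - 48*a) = 2*a^6 + 7*a^5 + 11*a^4 - 18*a^3 - 80*a^2 - 48*a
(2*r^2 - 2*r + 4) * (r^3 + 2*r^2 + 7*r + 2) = 2*r^5 + 2*r^4 + 14*r^3 - 2*r^2 + 24*r + 8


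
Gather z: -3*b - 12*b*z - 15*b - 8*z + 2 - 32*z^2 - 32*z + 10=-18*b - 32*z^2 + z*(-12*b - 40) + 12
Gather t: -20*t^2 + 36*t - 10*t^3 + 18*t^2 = -10*t^3 - 2*t^2 + 36*t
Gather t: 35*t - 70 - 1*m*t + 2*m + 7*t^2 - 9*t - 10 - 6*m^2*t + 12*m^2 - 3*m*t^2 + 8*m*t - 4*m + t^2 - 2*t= 12*m^2 - 2*m + t^2*(8 - 3*m) + t*(-6*m^2 + 7*m + 24) - 80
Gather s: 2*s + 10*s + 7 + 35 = 12*s + 42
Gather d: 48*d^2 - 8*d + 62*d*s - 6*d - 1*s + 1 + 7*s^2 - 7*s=48*d^2 + d*(62*s - 14) + 7*s^2 - 8*s + 1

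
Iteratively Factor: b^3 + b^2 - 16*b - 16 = (b + 4)*(b^2 - 3*b - 4) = (b - 4)*(b + 4)*(b + 1)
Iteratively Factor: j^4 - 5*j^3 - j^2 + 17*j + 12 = (j - 3)*(j^3 - 2*j^2 - 7*j - 4) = (j - 4)*(j - 3)*(j^2 + 2*j + 1) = (j - 4)*(j - 3)*(j + 1)*(j + 1)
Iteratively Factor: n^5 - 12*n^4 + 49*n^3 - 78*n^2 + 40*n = (n)*(n^4 - 12*n^3 + 49*n^2 - 78*n + 40) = n*(n - 2)*(n^3 - 10*n^2 + 29*n - 20) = n*(n - 5)*(n - 2)*(n^2 - 5*n + 4) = n*(n - 5)*(n - 2)*(n - 1)*(n - 4)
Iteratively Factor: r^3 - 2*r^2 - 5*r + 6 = (r + 2)*(r^2 - 4*r + 3) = (r - 1)*(r + 2)*(r - 3)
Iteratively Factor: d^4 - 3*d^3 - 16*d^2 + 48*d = (d)*(d^3 - 3*d^2 - 16*d + 48) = d*(d + 4)*(d^2 - 7*d + 12) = d*(d - 3)*(d + 4)*(d - 4)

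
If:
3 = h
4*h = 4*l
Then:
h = 3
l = 3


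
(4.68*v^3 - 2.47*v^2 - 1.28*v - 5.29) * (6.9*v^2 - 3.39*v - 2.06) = 32.292*v^5 - 32.9082*v^4 - 10.0995*v^3 - 27.0736*v^2 + 20.5699*v + 10.8974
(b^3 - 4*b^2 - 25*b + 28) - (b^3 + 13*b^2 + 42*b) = -17*b^2 - 67*b + 28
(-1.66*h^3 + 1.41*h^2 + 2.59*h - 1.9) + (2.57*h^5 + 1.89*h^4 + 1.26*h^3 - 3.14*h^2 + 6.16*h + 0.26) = 2.57*h^5 + 1.89*h^4 - 0.4*h^3 - 1.73*h^2 + 8.75*h - 1.64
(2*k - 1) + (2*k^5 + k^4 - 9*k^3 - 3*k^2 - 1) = 2*k^5 + k^4 - 9*k^3 - 3*k^2 + 2*k - 2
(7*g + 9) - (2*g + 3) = 5*g + 6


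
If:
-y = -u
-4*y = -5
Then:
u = 5/4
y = 5/4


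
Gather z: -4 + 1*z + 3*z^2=3*z^2 + z - 4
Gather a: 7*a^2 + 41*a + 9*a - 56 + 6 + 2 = 7*a^2 + 50*a - 48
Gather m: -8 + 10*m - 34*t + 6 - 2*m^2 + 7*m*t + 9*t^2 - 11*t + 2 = -2*m^2 + m*(7*t + 10) + 9*t^2 - 45*t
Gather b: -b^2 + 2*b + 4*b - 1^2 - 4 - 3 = -b^2 + 6*b - 8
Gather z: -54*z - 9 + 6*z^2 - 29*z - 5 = 6*z^2 - 83*z - 14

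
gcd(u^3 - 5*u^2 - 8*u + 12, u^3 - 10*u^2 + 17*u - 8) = u - 1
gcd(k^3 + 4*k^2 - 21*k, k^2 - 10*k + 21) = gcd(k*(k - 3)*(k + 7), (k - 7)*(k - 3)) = k - 3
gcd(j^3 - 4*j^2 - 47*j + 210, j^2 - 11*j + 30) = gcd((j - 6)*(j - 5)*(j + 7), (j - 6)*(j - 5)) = j^2 - 11*j + 30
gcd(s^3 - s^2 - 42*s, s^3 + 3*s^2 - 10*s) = s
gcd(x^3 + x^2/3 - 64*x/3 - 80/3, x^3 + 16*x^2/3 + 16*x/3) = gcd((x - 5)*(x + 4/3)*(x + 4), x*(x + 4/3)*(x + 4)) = x^2 + 16*x/3 + 16/3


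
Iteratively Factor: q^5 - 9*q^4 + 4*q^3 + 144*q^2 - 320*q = (q - 5)*(q^4 - 4*q^3 - 16*q^2 + 64*q) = (q - 5)*(q - 4)*(q^3 - 16*q) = (q - 5)*(q - 4)^2*(q^2 + 4*q) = q*(q - 5)*(q - 4)^2*(q + 4)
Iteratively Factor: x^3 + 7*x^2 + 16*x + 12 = (x + 2)*(x^2 + 5*x + 6) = (x + 2)*(x + 3)*(x + 2)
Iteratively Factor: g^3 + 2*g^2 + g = (g)*(g^2 + 2*g + 1) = g*(g + 1)*(g + 1)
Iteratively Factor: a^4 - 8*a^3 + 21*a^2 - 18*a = (a)*(a^3 - 8*a^2 + 21*a - 18) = a*(a - 3)*(a^2 - 5*a + 6) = a*(a - 3)*(a - 2)*(a - 3)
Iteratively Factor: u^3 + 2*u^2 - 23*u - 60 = (u - 5)*(u^2 + 7*u + 12) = (u - 5)*(u + 4)*(u + 3)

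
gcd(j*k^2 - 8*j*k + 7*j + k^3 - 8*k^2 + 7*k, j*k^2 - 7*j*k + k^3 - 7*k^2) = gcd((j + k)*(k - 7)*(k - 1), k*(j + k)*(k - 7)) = j*k - 7*j + k^2 - 7*k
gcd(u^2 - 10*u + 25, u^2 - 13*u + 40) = u - 5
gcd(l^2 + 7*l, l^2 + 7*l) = l^2 + 7*l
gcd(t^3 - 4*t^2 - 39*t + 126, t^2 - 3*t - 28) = t - 7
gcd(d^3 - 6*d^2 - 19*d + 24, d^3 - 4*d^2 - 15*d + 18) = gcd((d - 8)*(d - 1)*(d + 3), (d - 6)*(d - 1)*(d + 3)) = d^2 + 2*d - 3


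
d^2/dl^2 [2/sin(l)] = 2*(cos(l)^2 + 1)/sin(l)^3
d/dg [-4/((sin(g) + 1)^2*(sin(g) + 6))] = 4*(3*sin(g) + 13)*cos(g)/((sin(g) + 1)^3*(sin(g) + 6)^2)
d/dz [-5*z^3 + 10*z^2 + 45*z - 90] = -15*z^2 + 20*z + 45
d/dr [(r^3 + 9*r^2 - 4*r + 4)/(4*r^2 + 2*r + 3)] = (4*r^4 + 4*r^3 + 43*r^2 + 22*r - 20)/(16*r^4 + 16*r^3 + 28*r^2 + 12*r + 9)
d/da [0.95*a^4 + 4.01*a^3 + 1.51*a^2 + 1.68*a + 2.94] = 3.8*a^3 + 12.03*a^2 + 3.02*a + 1.68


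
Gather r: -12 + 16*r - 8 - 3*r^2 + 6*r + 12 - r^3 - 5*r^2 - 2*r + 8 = -r^3 - 8*r^2 + 20*r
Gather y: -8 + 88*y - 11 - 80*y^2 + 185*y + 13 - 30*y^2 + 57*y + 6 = -110*y^2 + 330*y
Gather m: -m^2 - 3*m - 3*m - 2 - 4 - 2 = -m^2 - 6*m - 8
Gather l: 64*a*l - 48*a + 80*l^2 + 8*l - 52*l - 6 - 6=-48*a + 80*l^2 + l*(64*a - 44) - 12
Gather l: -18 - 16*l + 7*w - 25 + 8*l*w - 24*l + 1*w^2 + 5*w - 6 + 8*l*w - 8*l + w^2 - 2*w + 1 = l*(16*w - 48) + 2*w^2 + 10*w - 48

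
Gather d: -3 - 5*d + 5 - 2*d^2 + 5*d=2 - 2*d^2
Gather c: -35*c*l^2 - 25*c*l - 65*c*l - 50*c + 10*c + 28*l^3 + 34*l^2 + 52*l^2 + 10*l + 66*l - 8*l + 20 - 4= c*(-35*l^2 - 90*l - 40) + 28*l^3 + 86*l^2 + 68*l + 16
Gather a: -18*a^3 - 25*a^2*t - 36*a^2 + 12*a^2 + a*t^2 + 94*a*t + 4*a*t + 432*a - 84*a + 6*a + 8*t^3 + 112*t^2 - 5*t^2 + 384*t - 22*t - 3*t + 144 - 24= -18*a^3 + a^2*(-25*t - 24) + a*(t^2 + 98*t + 354) + 8*t^3 + 107*t^2 + 359*t + 120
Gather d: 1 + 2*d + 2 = 2*d + 3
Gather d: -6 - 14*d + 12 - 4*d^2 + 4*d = -4*d^2 - 10*d + 6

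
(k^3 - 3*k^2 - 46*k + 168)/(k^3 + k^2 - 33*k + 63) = (k^2 - 10*k + 24)/(k^2 - 6*k + 9)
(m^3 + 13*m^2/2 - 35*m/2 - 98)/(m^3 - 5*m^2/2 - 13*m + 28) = (m + 7)/(m - 2)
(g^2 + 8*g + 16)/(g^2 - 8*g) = (g^2 + 8*g + 16)/(g*(g - 8))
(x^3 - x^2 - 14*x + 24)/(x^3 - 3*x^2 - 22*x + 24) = (x^2 - 5*x + 6)/(x^2 - 7*x + 6)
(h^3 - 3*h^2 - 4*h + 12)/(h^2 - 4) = h - 3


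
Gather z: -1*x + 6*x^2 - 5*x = 6*x^2 - 6*x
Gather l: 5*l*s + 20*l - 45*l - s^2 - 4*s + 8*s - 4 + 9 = l*(5*s - 25) - s^2 + 4*s + 5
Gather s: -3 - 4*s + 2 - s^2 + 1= -s^2 - 4*s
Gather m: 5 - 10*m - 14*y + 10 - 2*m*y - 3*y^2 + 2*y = m*(-2*y - 10) - 3*y^2 - 12*y + 15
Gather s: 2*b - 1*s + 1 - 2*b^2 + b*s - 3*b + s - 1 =-2*b^2 + b*s - b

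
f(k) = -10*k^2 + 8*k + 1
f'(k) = 8 - 20*k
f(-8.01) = -704.68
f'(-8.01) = 168.20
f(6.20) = -333.80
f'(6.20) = -116.00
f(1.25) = -4.62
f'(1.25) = -17.00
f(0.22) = 2.28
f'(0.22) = 3.60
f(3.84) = -115.74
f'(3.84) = -68.80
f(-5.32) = -324.58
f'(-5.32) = 114.40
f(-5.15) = -305.42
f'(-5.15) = 111.00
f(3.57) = -97.89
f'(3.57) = -63.40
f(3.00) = -65.00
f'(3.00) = -52.00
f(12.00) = -1343.00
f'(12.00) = -232.00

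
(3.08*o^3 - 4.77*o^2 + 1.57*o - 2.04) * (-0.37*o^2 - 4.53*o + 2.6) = -1.1396*o^5 - 12.1875*o^4 + 29.0352*o^3 - 18.7593*o^2 + 13.3232*o - 5.304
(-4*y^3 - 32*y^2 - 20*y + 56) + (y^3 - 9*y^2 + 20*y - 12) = -3*y^3 - 41*y^2 + 44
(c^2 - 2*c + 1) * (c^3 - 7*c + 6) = c^5 - 2*c^4 - 6*c^3 + 20*c^2 - 19*c + 6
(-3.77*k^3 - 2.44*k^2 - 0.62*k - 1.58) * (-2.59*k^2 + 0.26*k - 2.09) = 9.7643*k^5 + 5.3394*k^4 + 8.8507*k^3 + 9.0306*k^2 + 0.885*k + 3.3022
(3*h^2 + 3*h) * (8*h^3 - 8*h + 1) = 24*h^5 + 24*h^4 - 24*h^3 - 21*h^2 + 3*h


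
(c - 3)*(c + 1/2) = c^2 - 5*c/2 - 3/2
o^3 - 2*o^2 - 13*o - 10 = (o - 5)*(o + 1)*(o + 2)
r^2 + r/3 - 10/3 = (r - 5/3)*(r + 2)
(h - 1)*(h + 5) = h^2 + 4*h - 5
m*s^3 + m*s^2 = s^2*(m*s + m)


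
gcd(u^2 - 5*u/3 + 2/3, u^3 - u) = u - 1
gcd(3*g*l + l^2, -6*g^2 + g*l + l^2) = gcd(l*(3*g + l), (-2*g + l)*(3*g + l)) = 3*g + l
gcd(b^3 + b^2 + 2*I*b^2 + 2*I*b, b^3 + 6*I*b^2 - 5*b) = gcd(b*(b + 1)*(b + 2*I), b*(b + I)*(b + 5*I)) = b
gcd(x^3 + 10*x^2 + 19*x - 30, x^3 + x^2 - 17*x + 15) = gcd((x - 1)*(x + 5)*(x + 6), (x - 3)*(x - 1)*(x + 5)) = x^2 + 4*x - 5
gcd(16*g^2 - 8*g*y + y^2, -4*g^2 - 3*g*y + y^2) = -4*g + y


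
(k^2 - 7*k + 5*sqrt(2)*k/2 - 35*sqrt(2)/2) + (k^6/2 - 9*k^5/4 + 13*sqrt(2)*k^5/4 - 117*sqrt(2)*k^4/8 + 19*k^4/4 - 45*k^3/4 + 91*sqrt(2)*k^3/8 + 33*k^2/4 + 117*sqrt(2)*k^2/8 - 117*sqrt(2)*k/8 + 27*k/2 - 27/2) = k^6/2 - 9*k^5/4 + 13*sqrt(2)*k^5/4 - 117*sqrt(2)*k^4/8 + 19*k^4/4 - 45*k^3/4 + 91*sqrt(2)*k^3/8 + 37*k^2/4 + 117*sqrt(2)*k^2/8 - 97*sqrt(2)*k/8 + 13*k/2 - 35*sqrt(2)/2 - 27/2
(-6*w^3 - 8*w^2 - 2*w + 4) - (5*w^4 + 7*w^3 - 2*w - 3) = -5*w^4 - 13*w^3 - 8*w^2 + 7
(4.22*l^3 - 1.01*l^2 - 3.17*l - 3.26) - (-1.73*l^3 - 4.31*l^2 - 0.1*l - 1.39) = 5.95*l^3 + 3.3*l^2 - 3.07*l - 1.87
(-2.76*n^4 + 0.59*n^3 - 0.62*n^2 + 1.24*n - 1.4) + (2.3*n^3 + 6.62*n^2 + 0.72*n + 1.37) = -2.76*n^4 + 2.89*n^3 + 6.0*n^2 + 1.96*n - 0.0299999999999998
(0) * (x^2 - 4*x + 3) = 0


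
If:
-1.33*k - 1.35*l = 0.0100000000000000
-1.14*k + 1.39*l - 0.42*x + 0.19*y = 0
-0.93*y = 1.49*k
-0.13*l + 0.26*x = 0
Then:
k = -0.00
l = -0.00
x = -0.00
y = 0.01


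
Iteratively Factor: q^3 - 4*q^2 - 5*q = (q)*(q^2 - 4*q - 5) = q*(q - 5)*(q + 1)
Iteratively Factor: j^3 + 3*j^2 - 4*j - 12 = (j - 2)*(j^2 + 5*j + 6) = (j - 2)*(j + 3)*(j + 2)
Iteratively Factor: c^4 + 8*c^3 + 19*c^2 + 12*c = (c)*(c^3 + 8*c^2 + 19*c + 12) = c*(c + 1)*(c^2 + 7*c + 12) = c*(c + 1)*(c + 3)*(c + 4)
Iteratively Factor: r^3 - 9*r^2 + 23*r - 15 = (r - 1)*(r^2 - 8*r + 15) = (r - 5)*(r - 1)*(r - 3)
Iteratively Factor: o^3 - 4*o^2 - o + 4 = (o - 4)*(o^2 - 1) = (o - 4)*(o - 1)*(o + 1)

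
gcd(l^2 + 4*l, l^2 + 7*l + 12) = l + 4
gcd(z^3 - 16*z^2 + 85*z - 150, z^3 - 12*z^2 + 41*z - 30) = z^2 - 11*z + 30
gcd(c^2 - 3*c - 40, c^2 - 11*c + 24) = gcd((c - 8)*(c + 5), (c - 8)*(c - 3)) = c - 8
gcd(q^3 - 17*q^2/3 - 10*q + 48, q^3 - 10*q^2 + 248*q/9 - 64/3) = q^2 - 26*q/3 + 16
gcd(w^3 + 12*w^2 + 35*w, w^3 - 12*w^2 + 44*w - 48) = 1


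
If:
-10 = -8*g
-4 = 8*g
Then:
No Solution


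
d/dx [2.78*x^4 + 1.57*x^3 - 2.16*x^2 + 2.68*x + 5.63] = 11.12*x^3 + 4.71*x^2 - 4.32*x + 2.68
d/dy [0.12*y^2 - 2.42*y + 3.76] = 0.24*y - 2.42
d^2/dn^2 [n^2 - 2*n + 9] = 2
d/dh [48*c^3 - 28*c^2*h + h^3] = -28*c^2 + 3*h^2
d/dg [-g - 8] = -1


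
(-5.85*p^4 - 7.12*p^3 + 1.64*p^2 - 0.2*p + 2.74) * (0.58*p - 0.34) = -3.393*p^5 - 2.1406*p^4 + 3.372*p^3 - 0.6736*p^2 + 1.6572*p - 0.9316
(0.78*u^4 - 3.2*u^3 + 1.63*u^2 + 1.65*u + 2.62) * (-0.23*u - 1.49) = -0.1794*u^5 - 0.4262*u^4 + 4.3931*u^3 - 2.8082*u^2 - 3.0611*u - 3.9038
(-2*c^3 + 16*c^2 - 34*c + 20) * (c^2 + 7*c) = -2*c^5 + 2*c^4 + 78*c^3 - 218*c^2 + 140*c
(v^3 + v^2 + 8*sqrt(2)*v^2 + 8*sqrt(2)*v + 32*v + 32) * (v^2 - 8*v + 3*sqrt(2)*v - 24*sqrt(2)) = v^5 - 7*v^4 + 11*sqrt(2)*v^4 - 77*sqrt(2)*v^3 + 72*v^3 - 560*v^2 + 8*sqrt(2)*v^2 - 672*sqrt(2)*v - 640*v - 768*sqrt(2)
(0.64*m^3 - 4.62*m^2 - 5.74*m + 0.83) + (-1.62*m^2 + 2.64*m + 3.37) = 0.64*m^3 - 6.24*m^2 - 3.1*m + 4.2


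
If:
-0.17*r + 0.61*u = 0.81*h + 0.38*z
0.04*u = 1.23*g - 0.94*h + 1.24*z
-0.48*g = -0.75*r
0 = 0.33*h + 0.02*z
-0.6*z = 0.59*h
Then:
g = 0.00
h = 0.00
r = 0.00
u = 0.00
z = 0.00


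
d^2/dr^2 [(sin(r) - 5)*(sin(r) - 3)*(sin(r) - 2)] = -9*sin(r)^3 + 40*sin(r)^2 - 25*sin(r) - 20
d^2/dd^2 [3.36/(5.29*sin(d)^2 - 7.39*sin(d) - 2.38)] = (376.106304*sin(d)^4 - 394.058448*sin(d)^3 - 211.450512*sin(d)^2 + 729.020544*sin(d) - 451.599456)/(-5.29*sin(d)^2 + 7.39*sin(d) + 2.38)^3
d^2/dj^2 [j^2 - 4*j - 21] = 2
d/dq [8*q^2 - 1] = 16*q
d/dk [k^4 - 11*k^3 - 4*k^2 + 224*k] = 4*k^3 - 33*k^2 - 8*k + 224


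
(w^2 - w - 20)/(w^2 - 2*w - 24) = (w - 5)/(w - 6)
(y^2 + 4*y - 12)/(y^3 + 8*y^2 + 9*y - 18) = (y - 2)/(y^2 + 2*y - 3)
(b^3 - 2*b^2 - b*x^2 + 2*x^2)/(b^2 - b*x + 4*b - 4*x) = (b^2 + b*x - 2*b - 2*x)/(b + 4)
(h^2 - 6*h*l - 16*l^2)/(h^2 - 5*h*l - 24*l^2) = (h + 2*l)/(h + 3*l)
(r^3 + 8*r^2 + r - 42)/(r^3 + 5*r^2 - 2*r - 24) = (r + 7)/(r + 4)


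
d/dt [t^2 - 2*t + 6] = 2*t - 2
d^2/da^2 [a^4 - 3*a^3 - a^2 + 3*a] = 12*a^2 - 18*a - 2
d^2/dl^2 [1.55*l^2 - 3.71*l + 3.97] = 3.10000000000000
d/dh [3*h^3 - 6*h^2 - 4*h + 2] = 9*h^2 - 12*h - 4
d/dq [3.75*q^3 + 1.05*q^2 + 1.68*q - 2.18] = 11.25*q^2 + 2.1*q + 1.68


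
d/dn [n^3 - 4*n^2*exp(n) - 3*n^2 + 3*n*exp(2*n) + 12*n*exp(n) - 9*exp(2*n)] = -4*n^2*exp(n) + 3*n^2 + 6*n*exp(2*n) + 4*n*exp(n) - 6*n - 15*exp(2*n) + 12*exp(n)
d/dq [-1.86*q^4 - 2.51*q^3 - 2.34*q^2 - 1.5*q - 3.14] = -7.44*q^3 - 7.53*q^2 - 4.68*q - 1.5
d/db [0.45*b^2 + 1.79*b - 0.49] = 0.9*b + 1.79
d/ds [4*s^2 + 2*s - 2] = 8*s + 2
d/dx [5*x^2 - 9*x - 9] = 10*x - 9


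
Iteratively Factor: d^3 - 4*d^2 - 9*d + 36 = (d - 3)*(d^2 - d - 12) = (d - 4)*(d - 3)*(d + 3)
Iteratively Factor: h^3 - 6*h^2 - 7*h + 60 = (h - 5)*(h^2 - h - 12) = (h - 5)*(h + 3)*(h - 4)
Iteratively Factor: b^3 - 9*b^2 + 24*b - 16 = (b - 4)*(b^2 - 5*b + 4) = (b - 4)*(b - 1)*(b - 4)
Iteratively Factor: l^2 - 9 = (l - 3)*(l + 3)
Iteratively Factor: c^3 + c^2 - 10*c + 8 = (c - 1)*(c^2 + 2*c - 8) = (c - 1)*(c + 4)*(c - 2)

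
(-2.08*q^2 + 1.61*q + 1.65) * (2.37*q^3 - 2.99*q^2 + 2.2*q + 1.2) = -4.9296*q^5 + 10.0349*q^4 - 5.4794*q^3 - 3.8875*q^2 + 5.562*q + 1.98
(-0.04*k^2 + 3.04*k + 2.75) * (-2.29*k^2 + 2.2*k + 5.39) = 0.0916*k^4 - 7.0496*k^3 + 0.1749*k^2 + 22.4356*k + 14.8225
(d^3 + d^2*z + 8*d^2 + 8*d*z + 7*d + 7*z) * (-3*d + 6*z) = -3*d^4 + 3*d^3*z - 24*d^3 + 6*d^2*z^2 + 24*d^2*z - 21*d^2 + 48*d*z^2 + 21*d*z + 42*z^2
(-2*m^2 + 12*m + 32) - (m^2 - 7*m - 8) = -3*m^2 + 19*m + 40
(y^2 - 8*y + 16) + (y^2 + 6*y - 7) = 2*y^2 - 2*y + 9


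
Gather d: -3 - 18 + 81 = 60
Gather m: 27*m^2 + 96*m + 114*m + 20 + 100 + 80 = 27*m^2 + 210*m + 200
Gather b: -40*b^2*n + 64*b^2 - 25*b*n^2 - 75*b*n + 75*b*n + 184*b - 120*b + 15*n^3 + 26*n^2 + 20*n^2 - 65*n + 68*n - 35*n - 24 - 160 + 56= b^2*(64 - 40*n) + b*(64 - 25*n^2) + 15*n^3 + 46*n^2 - 32*n - 128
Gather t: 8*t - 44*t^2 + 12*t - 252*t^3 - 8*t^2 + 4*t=-252*t^3 - 52*t^2 + 24*t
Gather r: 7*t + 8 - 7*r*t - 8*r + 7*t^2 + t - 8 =r*(-7*t - 8) + 7*t^2 + 8*t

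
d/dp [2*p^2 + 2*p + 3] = 4*p + 2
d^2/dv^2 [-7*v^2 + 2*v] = -14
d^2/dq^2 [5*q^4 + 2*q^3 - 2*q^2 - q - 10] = 60*q^2 + 12*q - 4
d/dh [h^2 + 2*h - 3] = 2*h + 2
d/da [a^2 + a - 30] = 2*a + 1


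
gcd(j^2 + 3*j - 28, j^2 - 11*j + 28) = j - 4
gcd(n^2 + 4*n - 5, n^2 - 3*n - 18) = 1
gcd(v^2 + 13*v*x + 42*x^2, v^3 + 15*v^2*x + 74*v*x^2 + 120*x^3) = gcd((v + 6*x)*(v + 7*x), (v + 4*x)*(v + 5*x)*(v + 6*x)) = v + 6*x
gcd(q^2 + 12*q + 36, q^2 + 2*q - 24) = q + 6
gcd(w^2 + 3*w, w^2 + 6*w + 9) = w + 3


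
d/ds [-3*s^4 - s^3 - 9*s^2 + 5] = 3*s*(-4*s^2 - s - 6)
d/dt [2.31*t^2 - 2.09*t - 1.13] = 4.62*t - 2.09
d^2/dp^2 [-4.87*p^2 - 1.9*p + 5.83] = -9.74000000000000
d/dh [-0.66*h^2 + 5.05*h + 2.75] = 5.05 - 1.32*h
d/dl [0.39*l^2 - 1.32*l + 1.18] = 0.78*l - 1.32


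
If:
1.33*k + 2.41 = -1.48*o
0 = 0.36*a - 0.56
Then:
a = 1.56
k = -1.11278195488722*o - 1.81203007518797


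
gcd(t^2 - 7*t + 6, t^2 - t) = t - 1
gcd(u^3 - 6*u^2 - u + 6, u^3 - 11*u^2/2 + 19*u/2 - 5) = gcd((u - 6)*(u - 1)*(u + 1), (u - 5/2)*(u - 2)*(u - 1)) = u - 1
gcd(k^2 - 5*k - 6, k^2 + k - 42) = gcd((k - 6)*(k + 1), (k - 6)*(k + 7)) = k - 6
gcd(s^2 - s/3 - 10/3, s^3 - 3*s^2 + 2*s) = s - 2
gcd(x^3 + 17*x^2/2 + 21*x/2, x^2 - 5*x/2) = x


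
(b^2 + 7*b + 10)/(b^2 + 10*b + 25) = (b + 2)/(b + 5)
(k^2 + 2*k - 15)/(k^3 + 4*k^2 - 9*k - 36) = (k + 5)/(k^2 + 7*k + 12)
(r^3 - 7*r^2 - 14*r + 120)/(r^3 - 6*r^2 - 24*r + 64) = (r^2 - 11*r + 30)/(r^2 - 10*r + 16)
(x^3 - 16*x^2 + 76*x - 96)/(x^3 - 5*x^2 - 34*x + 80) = (x - 6)/(x + 5)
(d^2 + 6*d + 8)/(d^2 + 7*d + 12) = (d + 2)/(d + 3)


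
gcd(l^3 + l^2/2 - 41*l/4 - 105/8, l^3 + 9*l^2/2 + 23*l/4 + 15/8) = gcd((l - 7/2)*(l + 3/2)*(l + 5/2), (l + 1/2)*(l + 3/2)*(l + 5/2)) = l^2 + 4*l + 15/4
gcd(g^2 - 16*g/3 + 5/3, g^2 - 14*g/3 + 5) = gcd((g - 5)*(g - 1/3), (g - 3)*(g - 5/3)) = 1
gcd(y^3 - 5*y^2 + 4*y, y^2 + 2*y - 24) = y - 4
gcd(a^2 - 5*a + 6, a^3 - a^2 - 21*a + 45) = a - 3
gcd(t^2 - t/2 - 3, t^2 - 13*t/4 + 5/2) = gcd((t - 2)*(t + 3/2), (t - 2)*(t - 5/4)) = t - 2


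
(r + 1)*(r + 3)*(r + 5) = r^3 + 9*r^2 + 23*r + 15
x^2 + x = x*(x + 1)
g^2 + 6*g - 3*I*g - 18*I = (g + 6)*(g - 3*I)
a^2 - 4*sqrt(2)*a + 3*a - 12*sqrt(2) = (a + 3)*(a - 4*sqrt(2))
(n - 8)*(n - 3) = n^2 - 11*n + 24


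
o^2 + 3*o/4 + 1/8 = (o + 1/4)*(o + 1/2)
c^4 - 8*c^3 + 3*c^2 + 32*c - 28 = (c - 7)*(c - 2)*(c - 1)*(c + 2)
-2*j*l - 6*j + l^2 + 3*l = (-2*j + l)*(l + 3)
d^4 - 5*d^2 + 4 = (d - 2)*(d - 1)*(d + 1)*(d + 2)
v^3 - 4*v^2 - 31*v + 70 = (v - 7)*(v - 2)*(v + 5)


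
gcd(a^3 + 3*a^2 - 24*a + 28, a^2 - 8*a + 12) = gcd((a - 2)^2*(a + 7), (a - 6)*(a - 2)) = a - 2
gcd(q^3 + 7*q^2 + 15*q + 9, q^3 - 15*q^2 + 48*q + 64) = q + 1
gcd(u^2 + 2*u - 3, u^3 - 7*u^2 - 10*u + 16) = u - 1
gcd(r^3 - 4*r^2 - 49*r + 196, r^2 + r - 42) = r + 7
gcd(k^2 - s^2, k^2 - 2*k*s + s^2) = -k + s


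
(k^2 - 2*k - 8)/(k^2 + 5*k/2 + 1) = 2*(k - 4)/(2*k + 1)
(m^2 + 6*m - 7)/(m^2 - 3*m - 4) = (-m^2 - 6*m + 7)/(-m^2 + 3*m + 4)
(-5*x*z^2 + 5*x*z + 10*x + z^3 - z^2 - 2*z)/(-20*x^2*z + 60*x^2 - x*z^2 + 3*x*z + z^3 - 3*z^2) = (z^2 - z - 2)/(4*x*z - 12*x + z^2 - 3*z)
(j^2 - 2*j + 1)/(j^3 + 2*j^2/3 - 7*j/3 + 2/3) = 3*(j - 1)/(3*j^2 + 5*j - 2)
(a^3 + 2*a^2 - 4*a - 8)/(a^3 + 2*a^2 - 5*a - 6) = (a^2 + 4*a + 4)/(a^2 + 4*a + 3)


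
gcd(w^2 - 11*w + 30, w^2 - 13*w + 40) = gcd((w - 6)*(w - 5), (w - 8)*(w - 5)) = w - 5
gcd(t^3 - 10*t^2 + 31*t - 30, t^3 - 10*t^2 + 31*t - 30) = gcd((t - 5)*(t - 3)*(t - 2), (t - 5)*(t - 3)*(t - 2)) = t^3 - 10*t^2 + 31*t - 30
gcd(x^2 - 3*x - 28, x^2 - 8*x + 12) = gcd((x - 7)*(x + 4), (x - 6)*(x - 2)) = 1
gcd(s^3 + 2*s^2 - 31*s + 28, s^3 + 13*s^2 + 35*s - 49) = s^2 + 6*s - 7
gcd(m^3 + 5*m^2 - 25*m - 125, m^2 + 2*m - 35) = m - 5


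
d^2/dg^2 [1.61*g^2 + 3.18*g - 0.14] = 3.22000000000000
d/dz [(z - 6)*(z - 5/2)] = 2*z - 17/2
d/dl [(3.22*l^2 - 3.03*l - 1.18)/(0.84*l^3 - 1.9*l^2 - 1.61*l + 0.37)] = (-2.7048*l^4 + 5.0904*l^3 - 7.9676*l^2 - 2.1012*l - 3.0209)/(0.7056*l^6 - 3.192*l^5 + 0.9052*l^4 + 6.7396*l^3 + 1.1861*l^2 - 1.1914*l + 0.1369)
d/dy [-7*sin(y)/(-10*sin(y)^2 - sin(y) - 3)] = 7*(3 - 10*sin(y)^2)*cos(y)/(10*sin(y)^2 + sin(y) + 3)^2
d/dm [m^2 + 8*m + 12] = 2*m + 8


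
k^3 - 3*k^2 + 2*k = k*(k - 2)*(k - 1)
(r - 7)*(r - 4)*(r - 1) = r^3 - 12*r^2 + 39*r - 28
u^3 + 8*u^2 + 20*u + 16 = (u + 2)^2*(u + 4)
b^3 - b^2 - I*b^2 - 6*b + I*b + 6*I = (b - 3)*(b + 2)*(b - I)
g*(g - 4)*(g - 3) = g^3 - 7*g^2 + 12*g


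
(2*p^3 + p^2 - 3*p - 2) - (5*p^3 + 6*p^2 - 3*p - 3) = -3*p^3 - 5*p^2 + 1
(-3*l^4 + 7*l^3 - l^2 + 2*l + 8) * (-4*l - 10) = 12*l^5 + 2*l^4 - 66*l^3 + 2*l^2 - 52*l - 80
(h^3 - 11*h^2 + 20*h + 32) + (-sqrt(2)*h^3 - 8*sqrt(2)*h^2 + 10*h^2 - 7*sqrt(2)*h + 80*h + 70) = -sqrt(2)*h^3 + h^3 - 8*sqrt(2)*h^2 - h^2 - 7*sqrt(2)*h + 100*h + 102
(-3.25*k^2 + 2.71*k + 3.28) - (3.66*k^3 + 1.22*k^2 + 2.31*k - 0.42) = -3.66*k^3 - 4.47*k^2 + 0.4*k + 3.7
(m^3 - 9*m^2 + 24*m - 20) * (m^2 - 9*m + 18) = m^5 - 18*m^4 + 123*m^3 - 398*m^2 + 612*m - 360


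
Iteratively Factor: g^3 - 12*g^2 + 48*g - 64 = (g - 4)*(g^2 - 8*g + 16) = (g - 4)^2*(g - 4)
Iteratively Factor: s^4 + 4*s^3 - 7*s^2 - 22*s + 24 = (s + 3)*(s^3 + s^2 - 10*s + 8) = (s + 3)*(s + 4)*(s^2 - 3*s + 2) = (s - 2)*(s + 3)*(s + 4)*(s - 1)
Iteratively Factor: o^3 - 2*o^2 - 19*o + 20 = (o - 5)*(o^2 + 3*o - 4) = (o - 5)*(o + 4)*(o - 1)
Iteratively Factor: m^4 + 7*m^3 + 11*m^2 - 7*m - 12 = (m + 1)*(m^3 + 6*m^2 + 5*m - 12) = (m + 1)*(m + 3)*(m^2 + 3*m - 4) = (m + 1)*(m + 3)*(m + 4)*(m - 1)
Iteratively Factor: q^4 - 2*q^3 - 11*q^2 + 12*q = (q - 4)*(q^3 + 2*q^2 - 3*q) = q*(q - 4)*(q^2 + 2*q - 3) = q*(q - 4)*(q + 3)*(q - 1)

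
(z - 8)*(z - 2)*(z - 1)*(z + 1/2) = z^4 - 21*z^3/2 + 41*z^2/2 - 3*z - 8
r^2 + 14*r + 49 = (r + 7)^2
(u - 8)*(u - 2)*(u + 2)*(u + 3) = u^4 - 5*u^3 - 28*u^2 + 20*u + 96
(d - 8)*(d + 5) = d^2 - 3*d - 40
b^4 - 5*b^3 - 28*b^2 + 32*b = b*(b - 8)*(b - 1)*(b + 4)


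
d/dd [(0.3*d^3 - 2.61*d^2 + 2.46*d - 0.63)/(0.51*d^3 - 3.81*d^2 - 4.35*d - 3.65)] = (0.1881*d^4 - 5.1192*d^3 + 18.405*d^2 + 14.2524*d - 11.7195)/(0.2601*d^6 - 3.8862*d^5 + 10.0791*d^4 + 29.424*d^3 + 46.7355*d^2 + 31.755*d + 13.3225)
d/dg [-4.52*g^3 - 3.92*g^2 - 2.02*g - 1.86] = -13.56*g^2 - 7.84*g - 2.02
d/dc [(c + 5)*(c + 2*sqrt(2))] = 2*c + 2*sqrt(2) + 5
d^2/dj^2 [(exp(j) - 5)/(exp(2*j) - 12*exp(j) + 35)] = (exp(j) + 7)*exp(j)/(exp(3*j) - 21*exp(2*j) + 147*exp(j) - 343)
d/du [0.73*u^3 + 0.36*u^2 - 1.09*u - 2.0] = 2.19*u^2 + 0.72*u - 1.09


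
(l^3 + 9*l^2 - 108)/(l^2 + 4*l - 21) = (l^2 + 12*l + 36)/(l + 7)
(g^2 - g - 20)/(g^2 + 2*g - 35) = (g + 4)/(g + 7)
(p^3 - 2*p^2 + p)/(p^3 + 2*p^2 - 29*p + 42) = p*(p^2 - 2*p + 1)/(p^3 + 2*p^2 - 29*p + 42)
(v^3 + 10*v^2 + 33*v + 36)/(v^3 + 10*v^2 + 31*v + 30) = (v^2 + 7*v + 12)/(v^2 + 7*v + 10)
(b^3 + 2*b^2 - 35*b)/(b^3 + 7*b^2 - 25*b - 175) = b/(b + 5)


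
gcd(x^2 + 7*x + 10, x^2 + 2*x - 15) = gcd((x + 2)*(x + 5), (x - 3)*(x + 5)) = x + 5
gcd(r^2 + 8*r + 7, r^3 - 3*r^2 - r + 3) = r + 1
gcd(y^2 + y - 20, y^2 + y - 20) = y^2 + y - 20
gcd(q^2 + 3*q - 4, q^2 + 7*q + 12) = q + 4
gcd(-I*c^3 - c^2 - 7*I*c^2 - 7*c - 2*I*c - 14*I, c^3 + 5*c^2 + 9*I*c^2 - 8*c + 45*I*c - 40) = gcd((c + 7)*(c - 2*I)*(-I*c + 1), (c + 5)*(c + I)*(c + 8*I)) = c + I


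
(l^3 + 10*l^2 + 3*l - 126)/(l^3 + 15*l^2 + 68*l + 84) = (l - 3)/(l + 2)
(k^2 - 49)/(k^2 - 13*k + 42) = (k + 7)/(k - 6)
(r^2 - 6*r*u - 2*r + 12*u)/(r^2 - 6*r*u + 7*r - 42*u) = (r - 2)/(r + 7)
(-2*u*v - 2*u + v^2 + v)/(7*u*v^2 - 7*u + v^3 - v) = (-2*u + v)/(7*u*v - 7*u + v^2 - v)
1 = 1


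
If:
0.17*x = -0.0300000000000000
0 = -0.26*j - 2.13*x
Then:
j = 1.45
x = -0.18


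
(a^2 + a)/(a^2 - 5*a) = (a + 1)/(a - 5)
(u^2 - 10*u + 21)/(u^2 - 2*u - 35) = (u - 3)/(u + 5)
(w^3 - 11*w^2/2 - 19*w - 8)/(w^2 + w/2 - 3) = (2*w^2 - 15*w - 8)/(2*w - 3)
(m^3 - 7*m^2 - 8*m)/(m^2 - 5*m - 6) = m*(m - 8)/(m - 6)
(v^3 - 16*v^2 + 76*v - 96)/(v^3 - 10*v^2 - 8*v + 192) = (v - 2)/(v + 4)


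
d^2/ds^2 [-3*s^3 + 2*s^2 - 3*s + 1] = 4 - 18*s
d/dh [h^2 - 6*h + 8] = 2*h - 6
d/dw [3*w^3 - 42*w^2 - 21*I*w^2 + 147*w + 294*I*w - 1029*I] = 9*w^2 + 42*w*(-2 - I) + 147 + 294*I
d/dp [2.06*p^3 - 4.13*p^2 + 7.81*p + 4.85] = 6.18*p^2 - 8.26*p + 7.81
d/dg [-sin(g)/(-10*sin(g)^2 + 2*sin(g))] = -5*cos(g)/(2*(5*sin(g) - 1)^2)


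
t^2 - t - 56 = (t - 8)*(t + 7)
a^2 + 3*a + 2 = (a + 1)*(a + 2)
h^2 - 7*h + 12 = (h - 4)*(h - 3)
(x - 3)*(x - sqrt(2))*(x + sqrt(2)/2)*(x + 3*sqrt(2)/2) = x^4 - 3*x^3 + sqrt(2)*x^3 - 3*sqrt(2)*x^2 - 5*x^2/2 - 3*sqrt(2)*x/2 + 15*x/2 + 9*sqrt(2)/2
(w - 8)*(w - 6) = w^2 - 14*w + 48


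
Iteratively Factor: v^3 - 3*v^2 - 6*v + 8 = (v - 4)*(v^2 + v - 2) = (v - 4)*(v - 1)*(v + 2)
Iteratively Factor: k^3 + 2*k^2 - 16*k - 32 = (k + 2)*(k^2 - 16) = (k + 2)*(k + 4)*(k - 4)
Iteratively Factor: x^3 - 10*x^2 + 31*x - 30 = (x - 5)*(x^2 - 5*x + 6) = (x - 5)*(x - 3)*(x - 2)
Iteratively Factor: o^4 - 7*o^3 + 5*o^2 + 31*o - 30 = (o - 1)*(o^3 - 6*o^2 - o + 30) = (o - 3)*(o - 1)*(o^2 - 3*o - 10) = (o - 5)*(o - 3)*(o - 1)*(o + 2)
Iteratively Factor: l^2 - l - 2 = (l - 2)*(l + 1)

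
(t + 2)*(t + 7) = t^2 + 9*t + 14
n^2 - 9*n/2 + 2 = (n - 4)*(n - 1/2)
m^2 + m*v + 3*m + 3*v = (m + 3)*(m + v)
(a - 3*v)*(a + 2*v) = a^2 - a*v - 6*v^2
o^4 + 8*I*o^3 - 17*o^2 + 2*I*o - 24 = (o - I)*(o + 2*I)*(o + 3*I)*(o + 4*I)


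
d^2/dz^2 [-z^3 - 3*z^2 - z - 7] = -6*z - 6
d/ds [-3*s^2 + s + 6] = 1 - 6*s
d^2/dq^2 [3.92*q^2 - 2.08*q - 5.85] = 7.84000000000000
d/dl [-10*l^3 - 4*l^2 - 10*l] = -30*l^2 - 8*l - 10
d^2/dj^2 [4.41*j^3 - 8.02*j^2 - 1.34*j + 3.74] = 26.46*j - 16.04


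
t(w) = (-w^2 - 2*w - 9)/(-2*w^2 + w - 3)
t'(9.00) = -0.03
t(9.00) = 0.69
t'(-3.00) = 0.10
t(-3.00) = 0.50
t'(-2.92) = 0.11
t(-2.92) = 0.51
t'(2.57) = -0.51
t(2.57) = 1.52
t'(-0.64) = 1.62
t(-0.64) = 1.82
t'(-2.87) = 0.12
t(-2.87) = 0.51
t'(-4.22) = 0.03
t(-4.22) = 0.43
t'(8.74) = -0.03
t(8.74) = 0.70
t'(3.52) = -0.26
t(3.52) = 1.17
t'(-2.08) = 0.30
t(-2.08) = 0.67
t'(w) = (-2*w - 2)/(-2*w^2 + w - 3) + (4*w - 1)*(-w^2 - 2*w - 9)/(-2*w^2 + w - 3)^2 = 5*(-w^2 - 6*w + 3)/(4*w^4 - 4*w^3 + 13*w^2 - 6*w + 9)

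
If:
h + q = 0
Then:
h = -q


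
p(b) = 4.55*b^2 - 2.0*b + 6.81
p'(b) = 9.1*b - 2.0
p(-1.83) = 25.71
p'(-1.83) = -18.65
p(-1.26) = 16.55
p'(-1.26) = -13.47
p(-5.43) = 151.83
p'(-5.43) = -51.41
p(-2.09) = 30.86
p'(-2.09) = -21.02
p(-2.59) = 42.51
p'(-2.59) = -25.57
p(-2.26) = 34.57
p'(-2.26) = -22.57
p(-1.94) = 27.81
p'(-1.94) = -19.65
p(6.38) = 179.26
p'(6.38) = 56.06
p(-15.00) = 1060.56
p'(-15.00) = -138.50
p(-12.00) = 686.01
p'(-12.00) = -111.20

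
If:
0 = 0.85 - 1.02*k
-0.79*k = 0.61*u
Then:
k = 0.83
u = -1.08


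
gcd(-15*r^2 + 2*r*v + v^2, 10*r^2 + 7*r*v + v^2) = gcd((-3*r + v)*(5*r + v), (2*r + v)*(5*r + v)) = 5*r + v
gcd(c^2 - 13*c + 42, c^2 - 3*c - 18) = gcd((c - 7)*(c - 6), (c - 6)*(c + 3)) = c - 6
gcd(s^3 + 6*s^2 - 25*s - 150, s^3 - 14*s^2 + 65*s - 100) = s - 5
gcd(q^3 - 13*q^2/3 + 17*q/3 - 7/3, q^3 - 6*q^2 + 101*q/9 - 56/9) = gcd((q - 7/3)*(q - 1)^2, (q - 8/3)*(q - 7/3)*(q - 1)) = q^2 - 10*q/3 + 7/3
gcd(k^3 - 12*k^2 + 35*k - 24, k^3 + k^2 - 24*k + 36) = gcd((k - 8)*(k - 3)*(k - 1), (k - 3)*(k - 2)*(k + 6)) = k - 3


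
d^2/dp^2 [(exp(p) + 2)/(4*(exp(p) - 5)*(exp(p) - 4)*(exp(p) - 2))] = (4*exp(6*p) - 15*exp(5*p) - 273*exp(4*p) + 2058*exp(3*p) - 4428*exp(2*p) + 888*exp(p) + 4640)*exp(p)/(4*(exp(9*p) - 33*exp(8*p) + 477*exp(7*p) - 3959*exp(6*p) + 20766*exp(5*p) - 71292*exp(4*p) + 159992*exp(3*p) - 226080*exp(2*p) + 182400*exp(p) - 64000))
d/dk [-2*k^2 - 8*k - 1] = -4*k - 8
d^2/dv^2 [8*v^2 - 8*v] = 16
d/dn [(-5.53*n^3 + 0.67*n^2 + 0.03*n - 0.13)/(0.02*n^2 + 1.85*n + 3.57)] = (-0.1106*n^4 - 20.461*n^3 - 57.9874*n^2 + 4.789*n + 0.3476)/(0.0004*n^4 + 0.074*n^3 + 3.5653*n^2 + 13.209*n + 12.7449)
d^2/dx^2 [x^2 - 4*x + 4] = 2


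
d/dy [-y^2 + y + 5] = 1 - 2*y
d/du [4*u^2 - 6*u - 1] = 8*u - 6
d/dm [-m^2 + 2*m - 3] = 2 - 2*m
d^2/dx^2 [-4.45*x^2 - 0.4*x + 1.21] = -8.90000000000000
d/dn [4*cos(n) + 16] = -4*sin(n)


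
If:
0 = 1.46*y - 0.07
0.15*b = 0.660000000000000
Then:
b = 4.40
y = 0.05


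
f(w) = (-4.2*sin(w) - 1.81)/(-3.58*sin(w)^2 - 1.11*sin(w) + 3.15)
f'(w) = (7.16*sin(w)*cos(w) + 1.11*cos(w))*(-4.2*sin(w) - 1.81)/(-3.58*sin(w)^2 - 1.11*sin(w) + 3.15)^2 - 4.2*cos(w)/(-3.58*sin(w)^2 - 1.11*sin(w) + 3.15)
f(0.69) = -4.52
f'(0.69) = -23.14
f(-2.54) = 0.22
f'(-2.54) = 1.51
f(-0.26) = -0.23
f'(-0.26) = -1.22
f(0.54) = -2.43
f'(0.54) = -8.32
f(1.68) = 4.01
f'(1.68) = 2.11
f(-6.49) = -0.29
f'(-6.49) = -1.24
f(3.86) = 0.41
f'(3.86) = 1.83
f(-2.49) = 0.29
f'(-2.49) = 1.63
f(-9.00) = -0.03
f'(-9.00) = 1.26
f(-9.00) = -0.03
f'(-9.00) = 1.26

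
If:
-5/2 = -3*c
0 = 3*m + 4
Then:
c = 5/6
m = -4/3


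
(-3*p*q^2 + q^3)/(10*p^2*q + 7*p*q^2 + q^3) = q*(-3*p + q)/(10*p^2 + 7*p*q + q^2)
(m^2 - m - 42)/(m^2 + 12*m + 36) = (m - 7)/(m + 6)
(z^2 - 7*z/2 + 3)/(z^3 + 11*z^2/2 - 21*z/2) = (z - 2)/(z*(z + 7))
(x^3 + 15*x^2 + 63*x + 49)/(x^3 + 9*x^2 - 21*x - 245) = (x + 1)/(x - 5)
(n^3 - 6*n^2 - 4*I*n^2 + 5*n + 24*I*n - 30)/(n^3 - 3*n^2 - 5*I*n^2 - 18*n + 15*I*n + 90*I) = (n + I)/(n + 3)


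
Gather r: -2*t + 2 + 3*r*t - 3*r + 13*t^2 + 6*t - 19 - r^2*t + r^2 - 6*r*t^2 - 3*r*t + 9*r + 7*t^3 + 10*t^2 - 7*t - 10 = r^2*(1 - t) + r*(6 - 6*t^2) + 7*t^3 + 23*t^2 - 3*t - 27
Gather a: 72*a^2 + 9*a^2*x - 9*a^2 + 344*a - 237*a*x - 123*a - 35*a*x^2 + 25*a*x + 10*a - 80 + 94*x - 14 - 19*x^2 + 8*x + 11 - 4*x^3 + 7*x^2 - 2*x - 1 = a^2*(9*x + 63) + a*(-35*x^2 - 212*x + 231) - 4*x^3 - 12*x^2 + 100*x - 84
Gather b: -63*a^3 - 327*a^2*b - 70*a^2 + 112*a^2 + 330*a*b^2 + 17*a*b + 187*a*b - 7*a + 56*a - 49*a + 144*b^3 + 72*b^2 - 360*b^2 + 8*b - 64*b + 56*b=-63*a^3 + 42*a^2 + 144*b^3 + b^2*(330*a - 288) + b*(-327*a^2 + 204*a)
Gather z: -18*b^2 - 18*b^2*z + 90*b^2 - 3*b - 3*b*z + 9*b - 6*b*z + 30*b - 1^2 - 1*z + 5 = 72*b^2 + 36*b + z*(-18*b^2 - 9*b - 1) + 4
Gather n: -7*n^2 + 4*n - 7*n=-7*n^2 - 3*n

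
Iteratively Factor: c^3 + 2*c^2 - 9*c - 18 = (c + 2)*(c^2 - 9) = (c + 2)*(c + 3)*(c - 3)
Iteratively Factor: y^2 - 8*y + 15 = (y - 5)*(y - 3)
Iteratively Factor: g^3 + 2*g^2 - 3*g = (g)*(g^2 + 2*g - 3) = g*(g + 3)*(g - 1)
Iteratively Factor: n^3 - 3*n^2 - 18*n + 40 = (n - 2)*(n^2 - n - 20) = (n - 2)*(n + 4)*(n - 5)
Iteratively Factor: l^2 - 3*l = (l - 3)*(l)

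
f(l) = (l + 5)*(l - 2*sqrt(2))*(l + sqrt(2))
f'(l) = (l + 5)*(l - 2*sqrt(2)) + (l + 5)*(l + sqrt(2)) + (l - 2*sqrt(2))*(l + sqrt(2)) = 3*l^2 - 2*sqrt(2)*l + 10*l - 5*sqrt(2) - 4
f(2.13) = -17.65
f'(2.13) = 17.82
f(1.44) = -25.52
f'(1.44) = 5.48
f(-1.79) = 5.57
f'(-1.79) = -14.30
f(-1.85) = 6.42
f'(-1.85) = -14.07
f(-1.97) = 8.08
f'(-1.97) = -13.56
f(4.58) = 100.58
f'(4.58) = 84.70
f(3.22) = 14.92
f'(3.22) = 43.13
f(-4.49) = 11.48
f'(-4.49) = 17.21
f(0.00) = -20.00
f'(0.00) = -11.07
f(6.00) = 258.66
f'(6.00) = 139.96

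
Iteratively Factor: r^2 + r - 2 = (r + 2)*(r - 1)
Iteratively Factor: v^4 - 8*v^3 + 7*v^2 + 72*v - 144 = (v - 3)*(v^3 - 5*v^2 - 8*v + 48) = (v - 4)*(v - 3)*(v^2 - v - 12) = (v - 4)^2*(v - 3)*(v + 3)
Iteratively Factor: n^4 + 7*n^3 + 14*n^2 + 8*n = (n + 1)*(n^3 + 6*n^2 + 8*n) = n*(n + 1)*(n^2 + 6*n + 8) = n*(n + 1)*(n + 4)*(n + 2)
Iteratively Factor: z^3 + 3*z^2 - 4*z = (z + 4)*(z^2 - z) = z*(z + 4)*(z - 1)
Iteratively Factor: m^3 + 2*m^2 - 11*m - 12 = (m + 1)*(m^2 + m - 12) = (m + 1)*(m + 4)*(m - 3)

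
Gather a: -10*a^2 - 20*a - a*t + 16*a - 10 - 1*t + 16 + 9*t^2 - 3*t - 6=-10*a^2 + a*(-t - 4) + 9*t^2 - 4*t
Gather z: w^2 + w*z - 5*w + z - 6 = w^2 - 5*w + z*(w + 1) - 6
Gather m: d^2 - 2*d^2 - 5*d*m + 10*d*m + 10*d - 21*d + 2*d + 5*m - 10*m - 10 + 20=-d^2 - 9*d + m*(5*d - 5) + 10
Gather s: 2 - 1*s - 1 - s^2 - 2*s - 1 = -s^2 - 3*s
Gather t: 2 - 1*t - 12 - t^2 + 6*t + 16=-t^2 + 5*t + 6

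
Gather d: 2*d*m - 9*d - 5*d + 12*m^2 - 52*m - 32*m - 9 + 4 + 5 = d*(2*m - 14) + 12*m^2 - 84*m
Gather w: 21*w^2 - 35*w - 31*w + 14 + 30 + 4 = 21*w^2 - 66*w + 48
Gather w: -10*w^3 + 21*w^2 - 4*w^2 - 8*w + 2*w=-10*w^3 + 17*w^2 - 6*w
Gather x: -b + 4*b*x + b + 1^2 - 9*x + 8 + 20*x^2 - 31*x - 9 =20*x^2 + x*(4*b - 40)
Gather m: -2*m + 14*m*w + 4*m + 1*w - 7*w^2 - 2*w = m*(14*w + 2) - 7*w^2 - w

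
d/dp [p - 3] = 1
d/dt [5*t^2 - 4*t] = 10*t - 4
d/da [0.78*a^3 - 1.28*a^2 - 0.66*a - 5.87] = 2.34*a^2 - 2.56*a - 0.66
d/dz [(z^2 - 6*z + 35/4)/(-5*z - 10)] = (-4*z^2 - 16*z + 83)/(20*(z^2 + 4*z + 4))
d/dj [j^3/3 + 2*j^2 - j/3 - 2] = j^2 + 4*j - 1/3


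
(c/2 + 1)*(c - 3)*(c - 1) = c^3/2 - c^2 - 5*c/2 + 3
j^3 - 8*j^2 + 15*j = j*(j - 5)*(j - 3)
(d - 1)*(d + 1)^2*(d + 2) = d^4 + 3*d^3 + d^2 - 3*d - 2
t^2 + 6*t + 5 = (t + 1)*(t + 5)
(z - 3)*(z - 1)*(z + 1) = z^3 - 3*z^2 - z + 3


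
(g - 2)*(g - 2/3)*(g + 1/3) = g^3 - 7*g^2/3 + 4*g/9 + 4/9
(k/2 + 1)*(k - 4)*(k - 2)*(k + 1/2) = k^4/2 - 7*k^3/4 - 3*k^2 + 7*k + 4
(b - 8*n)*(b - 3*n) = b^2 - 11*b*n + 24*n^2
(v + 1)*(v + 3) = v^2 + 4*v + 3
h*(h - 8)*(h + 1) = h^3 - 7*h^2 - 8*h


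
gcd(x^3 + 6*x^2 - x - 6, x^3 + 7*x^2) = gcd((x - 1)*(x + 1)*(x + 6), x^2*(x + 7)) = 1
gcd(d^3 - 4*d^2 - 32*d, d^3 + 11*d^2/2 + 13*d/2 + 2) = d + 4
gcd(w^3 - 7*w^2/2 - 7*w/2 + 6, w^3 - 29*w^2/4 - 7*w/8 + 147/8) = w + 3/2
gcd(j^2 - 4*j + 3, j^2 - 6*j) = 1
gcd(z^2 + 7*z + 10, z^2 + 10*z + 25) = z + 5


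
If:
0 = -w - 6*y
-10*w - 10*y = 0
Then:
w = 0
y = 0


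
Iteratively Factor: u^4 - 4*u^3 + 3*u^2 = (u - 3)*(u^3 - u^2) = (u - 3)*(u - 1)*(u^2) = u*(u - 3)*(u - 1)*(u)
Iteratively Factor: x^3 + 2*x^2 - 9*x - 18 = (x + 3)*(x^2 - x - 6) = (x - 3)*(x + 3)*(x + 2)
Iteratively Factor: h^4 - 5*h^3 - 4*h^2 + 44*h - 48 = (h - 4)*(h^3 - h^2 - 8*h + 12) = (h - 4)*(h - 2)*(h^2 + h - 6) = (h - 4)*(h - 2)*(h + 3)*(h - 2)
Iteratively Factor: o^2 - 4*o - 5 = (o - 5)*(o + 1)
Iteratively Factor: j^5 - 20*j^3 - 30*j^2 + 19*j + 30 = (j + 3)*(j^4 - 3*j^3 - 11*j^2 + 3*j + 10) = (j - 5)*(j + 3)*(j^3 + 2*j^2 - j - 2) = (j - 5)*(j - 1)*(j + 3)*(j^2 + 3*j + 2) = (j - 5)*(j - 1)*(j + 2)*(j + 3)*(j + 1)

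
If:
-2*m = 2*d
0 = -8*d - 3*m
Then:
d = 0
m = 0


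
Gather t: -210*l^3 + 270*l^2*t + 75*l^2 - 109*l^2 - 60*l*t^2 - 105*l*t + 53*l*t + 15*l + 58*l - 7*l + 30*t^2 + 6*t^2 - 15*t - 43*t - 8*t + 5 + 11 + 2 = -210*l^3 - 34*l^2 + 66*l + t^2*(36 - 60*l) + t*(270*l^2 - 52*l - 66) + 18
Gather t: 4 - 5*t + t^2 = t^2 - 5*t + 4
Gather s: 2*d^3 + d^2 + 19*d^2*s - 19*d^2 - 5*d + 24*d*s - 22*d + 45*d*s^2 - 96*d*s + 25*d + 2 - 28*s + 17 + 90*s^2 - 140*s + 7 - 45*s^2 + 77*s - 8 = 2*d^3 - 18*d^2 - 2*d + s^2*(45*d + 45) + s*(19*d^2 - 72*d - 91) + 18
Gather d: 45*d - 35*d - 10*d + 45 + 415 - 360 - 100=0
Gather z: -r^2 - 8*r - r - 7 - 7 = -r^2 - 9*r - 14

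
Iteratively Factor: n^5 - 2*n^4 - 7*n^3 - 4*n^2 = (n + 1)*(n^4 - 3*n^3 - 4*n^2) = (n - 4)*(n + 1)*(n^3 + n^2) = n*(n - 4)*(n + 1)*(n^2 + n) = n*(n - 4)*(n + 1)^2*(n)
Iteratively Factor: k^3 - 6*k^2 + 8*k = (k - 4)*(k^2 - 2*k) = k*(k - 4)*(k - 2)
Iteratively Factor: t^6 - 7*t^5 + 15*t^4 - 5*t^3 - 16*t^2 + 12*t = (t - 2)*(t^5 - 5*t^4 + 5*t^3 + 5*t^2 - 6*t) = t*(t - 2)*(t^4 - 5*t^3 + 5*t^2 + 5*t - 6) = t*(t - 2)^2*(t^3 - 3*t^2 - t + 3) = t*(t - 2)^2*(t + 1)*(t^2 - 4*t + 3) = t*(t - 2)^2*(t - 1)*(t + 1)*(t - 3)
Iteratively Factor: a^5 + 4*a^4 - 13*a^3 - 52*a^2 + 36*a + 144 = (a + 2)*(a^4 + 2*a^3 - 17*a^2 - 18*a + 72) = (a - 3)*(a + 2)*(a^3 + 5*a^2 - 2*a - 24) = (a - 3)*(a - 2)*(a + 2)*(a^2 + 7*a + 12) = (a - 3)*(a - 2)*(a + 2)*(a + 4)*(a + 3)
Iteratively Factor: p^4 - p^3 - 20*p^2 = (p + 4)*(p^3 - 5*p^2) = (p - 5)*(p + 4)*(p^2) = p*(p - 5)*(p + 4)*(p)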